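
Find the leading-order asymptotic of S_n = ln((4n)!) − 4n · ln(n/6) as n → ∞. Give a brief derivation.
S_n ~ 4n · (ln 24 − 1) + O(ln n)

Stirling: ln((4n)!) = 4n ln(4n) − 4n + O(ln n).
  S_n = 4n ln(4n) − 4n − 4n ln(n/6) + O(ln n)
      = 4n ln(4n) − 4n ln n + 4n ln 6 − 4n + O(ln n)
      = 4n ln 4 + 4n ln 6 − 4n + O(ln n)
      = 4n (ln 24 − 1) + O(ln n).
Numerically ln(24) − 1 ≈ 2.1781.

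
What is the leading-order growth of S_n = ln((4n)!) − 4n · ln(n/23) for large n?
S_n ~ 4n · (ln 92 − 1) + O(ln n)

Stirling: ln((4n)!) = 4n ln(4n) − 4n + O(ln n).
  S_n = 4n ln(4n) − 4n − 4n ln(n/23) + O(ln n)
      = 4n ln(4n) − 4n ln n + 4n ln 23 − 4n + O(ln n)
      = 4n ln 4 + 4n ln 23 − 4n + O(ln n)
      = 4n (ln 92 − 1) + O(ln n).
Numerically ln(92) − 1 ≈ 3.5218.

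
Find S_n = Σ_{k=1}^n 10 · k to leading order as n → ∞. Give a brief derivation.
S_n ~ 5 · n^2

By integral comparison (Euler-Maclaurin), Σ_{k=1}^n 10 · k = 10 · ∫_0^n x^1 dx + O(n) = 10 · n^2/2 = 5 · n^2 + O(n). (Equivalently, Faulhaber's formula gives the same leading term.)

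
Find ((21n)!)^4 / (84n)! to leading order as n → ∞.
((21n)!)^4/(84n)! ~ ((2π·21n)^(3/2) / 2) · 4^(−4·21n)  →  0

Write N = 21n. Stirling: N! ~ sqrt(2π N)(N/e)^N and (4N)! ~ sqrt(2π·4N)·(4N/e)^(4N).
  (N!)^4/(4N)! ~ (2π N)^(4/2) (N/e)^(4N) / [sqrt(2π·4N) (4N/e)^(4N)]
     = (2π N)^(4/2) / sqrt(2π·4N) · (N/(4N))^(4N)
     = (2π N)^((4−1)/2) / 2 · 4^(−4N).
Since 4^4 > 1, the factor 4^(−4N) decays exponentially, so the ratio → 0. Substituting N = 21n gives the stated form.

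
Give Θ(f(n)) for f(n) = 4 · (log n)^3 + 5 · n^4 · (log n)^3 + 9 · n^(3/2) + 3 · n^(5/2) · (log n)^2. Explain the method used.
f(n) ∈ Θ(n^4 · (log n)^3)

Compare the terms by growth order. For large n, n^a · (log n)^b dominates n^a' · (log n)^b' iff a > a', or (a = a' and b > b'). Ranking the 4 terms shows the dominant one is 5 · n^4 · (log n)^3. Hence f(n) ∈ Θ(n^4 · (log n)^3).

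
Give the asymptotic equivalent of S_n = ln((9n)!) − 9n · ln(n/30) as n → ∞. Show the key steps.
S_n ~ 9n · (ln 270 − 1) + O(ln n)

Stirling: ln((9n)!) = 9n ln(9n) − 9n + O(ln n).
  S_n = 9n ln(9n) − 9n − 9n ln(n/30) + O(ln n)
      = 9n ln(9n) − 9n ln n + 9n ln 30 − 9n + O(ln n)
      = 9n ln 9 + 9n ln 30 − 9n + O(ln n)
      = 9n (ln 270 − 1) + O(ln n).
Numerically ln(270) − 1 ≈ 4.5984.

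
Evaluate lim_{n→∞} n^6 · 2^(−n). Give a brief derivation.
lim = 0

Exponentials with base > 1 dominate every fixed polynomial: for any fixed c, n^c / 2^n → 0 as n → ∞ (e.g. by the ratio test, or by writing 2^n = e^(n ln 2) and noting e^(n ln 2) / n^c → ∞). Hence n^6 · 2^(−n) = n^6 / 2^n → 0.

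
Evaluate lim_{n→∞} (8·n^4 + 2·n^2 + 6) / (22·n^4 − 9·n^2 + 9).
lim = 8/22 = 4/11

For large n the leading n^4 terms dominate both numerator and denominator. Dividing top and bottom by n^4, every other term tends to 0, leaving 8/22 = 4/11.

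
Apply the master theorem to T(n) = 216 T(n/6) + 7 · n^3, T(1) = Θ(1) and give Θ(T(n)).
T(n) = Θ(n^3 log n)

log_6 216 = 3, and f(n) = 7 · n^3 = Θ(n^(log_6 216)). This is Case 2 of the master theorem: T(n) = Θ(f(n) · log n) = Θ(n^3 log n).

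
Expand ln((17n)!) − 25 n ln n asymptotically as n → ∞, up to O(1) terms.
ln((17n)!) − 25 n ln n = −8 n ln n + 17(ln 17 − 1) n + (1/2) ln(2π·17n) + O(1/n)

Stirling: ln((17n)!) = 17n ln(17n) − 17n + (1/2) ln(2π·17n) + O(1/n).
Expand 17n ln(17n) = 17n (ln n + ln 17) = 17n ln n + 17n ln 17.
Subtract 25n ln n: leading term is (17 − 25) n ln n = −8 n ln n. The next term is 17n ln 17 − 17n = 17(ln 17 − 1) n. Then the (1/2) ln(2π·17n) correction.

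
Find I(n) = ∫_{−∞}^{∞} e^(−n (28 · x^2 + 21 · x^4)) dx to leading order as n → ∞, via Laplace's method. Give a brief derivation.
I(n) ~ sqrt(π/(28n))

φ(x) = 28 · x^2 + 21 · x^4 has its unique global minimum at x* = 0 (since φ'(x) = 56x + 84x^3 = 0 only at x = 0 for real x with both coefficients positive, and φ → ∞ as |x| → ∞). At x* = 0, φ(0) = 0 and φ''(0) = 56. Laplace's method then gives
  I(n) ~ sqrt(2π / (n · φ''(0))) · e^(−n φ(0)) = sqrt(2π / (56n)) = sqrt(π/(28n)).
The 21 · x^4 term contributes only at subleading order (an O(1/n) relative correction).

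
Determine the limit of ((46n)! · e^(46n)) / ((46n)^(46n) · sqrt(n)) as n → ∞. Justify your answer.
lim = sqrt(2π·46)

Stirling: (46n)! ~ sqrt(2π·46n) · (46n/e)^(46n). Hence
  (46n)! · e^(46n) / (46n)^(46n) ~ sqrt(2π·46n).
Dividing by sqrt(n): sqrt(2π·46n) / sqrt(n) = sqrt(2π·46) · n^((1−1)/2), so the limit is sqrt(2π·46).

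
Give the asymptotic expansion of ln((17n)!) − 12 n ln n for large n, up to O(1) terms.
ln((17n)!) − 12 n ln n = 5 n ln n + 17(ln 17 − 1) n + (1/2) ln(2π·17n) + O(1/n)

Stirling: ln((17n)!) = 17n ln(17n) − 17n + (1/2) ln(2π·17n) + O(1/n).
Expand 17n ln(17n) = 17n (ln n + ln 17) = 17n ln n + 17n ln 17.
Subtract 12n ln n: leading term is (17 − 12) n ln n = 5 n ln n. The next term is 17n ln 17 − 17n = 17(ln 17 − 1) n. Then the (1/2) ln(2π·17n) correction.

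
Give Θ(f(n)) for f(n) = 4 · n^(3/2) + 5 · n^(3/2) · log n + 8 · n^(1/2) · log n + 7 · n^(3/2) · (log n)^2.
f(n) ∈ Θ(n^(3/2) · (log n)^2)

Compare the terms by growth order. For large n, n^a · (log n)^b dominates n^a' · (log n)^b' iff a > a', or (a = a' and b > b'). Ranking the 4 terms shows the dominant one is 7 · n^(3/2) · (log n)^2. Hence f(n) ∈ Θ(n^(3/2) · (log n)^2).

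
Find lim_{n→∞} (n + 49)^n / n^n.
lim = e^49

Rewrite as (1 + 49/n)^(n). By the standard limit (1 + x/n)^n → e^x, we have (1 + 49/n)^n → e^49, and raising to the 1st power gives e^49.
More precisely, ln[(1 + 49/n)^(n)] = n · ln(1 + 49/n) = n · (49/n + O(1/n^2)) = 49 + O(1/n) → 49.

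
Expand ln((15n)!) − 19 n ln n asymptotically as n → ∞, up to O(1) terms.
ln((15n)!) − 19 n ln n = −4 n ln n + 15(ln 15 − 1) n + (1/2) ln(2π·15n) + O(1/n)

Stirling: ln((15n)!) = 15n ln(15n) − 15n + (1/2) ln(2π·15n) + O(1/n).
Expand 15n ln(15n) = 15n (ln n + ln 15) = 15n ln n + 15n ln 15.
Subtract 19n ln n: leading term is (15 − 19) n ln n = −4 n ln n. The next term is 15n ln 15 − 15n = 15(ln 15 − 1) n. Then the (1/2) ln(2π·15n) correction.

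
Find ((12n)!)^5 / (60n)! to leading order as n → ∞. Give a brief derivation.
((12n)!)^5/(60n)! ~ ((2π·12n)^(4/2) / sqrt(5)) · 5^(−5·12n)  →  0

Write N = 12n. Stirling: N! ~ sqrt(2π N)(N/e)^N and (5N)! ~ sqrt(2π·5N)·(5N/e)^(5N).
  (N!)^5/(5N)! ~ (2π N)^(5/2) (N/e)^(5N) / [sqrt(2π·5N) (5N/e)^(5N)]
     = (2π N)^(5/2) / sqrt(2π·5N) · (N/(5N))^(5N)
     = (2π N)^((5−1)/2) / sqrt(5) · 5^(−5N).
Since 5^5 > 1, the factor 5^(−5N) decays exponentially, so the ratio → 0. Substituting N = 12n gives the stated form.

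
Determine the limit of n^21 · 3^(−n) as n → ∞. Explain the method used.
lim = 0

Exponentials with base > 1 dominate every fixed polynomial: for any fixed c, n^c / 3^n → 0 as n → ∞ (e.g. by the ratio test, or by writing 3^n = e^(n ln 3) and noting e^(n ln 3) / n^c → ∞). Hence n^21 · 3^(−n) = n^21 / 3^n → 0.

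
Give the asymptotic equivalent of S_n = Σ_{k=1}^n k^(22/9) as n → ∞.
S_n ~ (9/31) · n^(31/9)

Integral comparison: Σ_{k=1}^n k^(22/9) = ∫_0^n x^(22/9) dx + O(n^(22/9)). The integral is n^(1 + 22/9) / (1 + 22/9) = n^((22+9)/9) / ((22+9)/9) = (9/31) · n^(31/9).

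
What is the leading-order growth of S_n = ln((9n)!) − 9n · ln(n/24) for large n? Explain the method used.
S_n ~ 9n · (ln 216 − 1) + O(ln n)

Stirling: ln((9n)!) = 9n ln(9n) − 9n + O(ln n).
  S_n = 9n ln(9n) − 9n − 9n ln(n/24) + O(ln n)
      = 9n ln(9n) − 9n ln n + 9n ln 24 − 9n + O(ln n)
      = 9n ln 9 + 9n ln 24 − 9n + O(ln n)
      = 9n (ln 216 − 1) + O(ln n).
Numerically ln(216) − 1 ≈ 4.3753.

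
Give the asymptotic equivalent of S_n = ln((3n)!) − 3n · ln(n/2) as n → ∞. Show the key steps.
S_n ~ 3n · (ln 6 − 1) + O(ln n)

Stirling: ln((3n)!) = 3n ln(3n) − 3n + O(ln n).
  S_n = 3n ln(3n) − 3n − 3n ln(n/2) + O(ln n)
      = 3n ln(3n) − 3n ln n + 3n ln 2 − 3n + O(ln n)
      = 3n ln 3 + 3n ln 2 − 3n + O(ln n)
      = 3n (ln 6 − 1) + O(ln n).
Numerically ln(6) − 1 ≈ 0.7918.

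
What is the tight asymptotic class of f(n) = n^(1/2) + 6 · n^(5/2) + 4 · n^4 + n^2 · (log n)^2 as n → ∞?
f(n) ∈ Θ(n^4)

Compare the terms by growth order. For large n, n^a · (log n)^b dominates n^a' · (log n)^b' iff a > a', or (a = a' and b > b'). Ranking the 4 terms shows the dominant one is 4 · n^4. Hence f(n) ∈ Θ(n^4).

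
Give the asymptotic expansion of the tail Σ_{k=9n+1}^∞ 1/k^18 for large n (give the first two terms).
Σ_{k>9n} 1/k^18 = 1/(17 · (9n)^17) − 1/(2 · (9n)^18) + O(1/(9n)^19)

Compare to the integral: ∫_{9n}^∞ x^(−18) dx = [−x^(−17)/17]_{9n}^∞ = 1/((18−1)·(9n)^17). The Euler-Maclaurin correction adds −f(9n)/2 = −1/(2·(9n)^18). Euler-Maclaurin then gives
  Σ_{k>9n} 1/k^18 = ∫_{9n}^∞ dx/x^18 − 1/(2·(9n)^18) + O(1/(9n)^19).
(Equivalently this is ζ(18) − Σ_{k≤9n} 1/k^18.)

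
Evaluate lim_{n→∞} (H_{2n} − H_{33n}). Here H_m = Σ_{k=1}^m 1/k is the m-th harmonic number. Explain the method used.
lim = ln(2/33)

Euler-Maclaurin gives H_m = ln m + γ + 1/(2m) + O(1/m^2). The γ and O(1/m) terms cancel in the difference:
  H_{2n} − H_{33n} = ln(2n) − ln(33n) + O(1/n) = ln(2/33) + O(1/n).
Hence the limit is ln(2/33).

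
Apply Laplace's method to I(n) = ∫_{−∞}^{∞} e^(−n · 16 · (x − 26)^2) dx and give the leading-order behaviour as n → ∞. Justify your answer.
I(n) = sqrt(π/(16n))

Here φ(x) = 16 · (x − 26)^2 has its unique minimum at x* = 26 with φ(x*) = 0 and φ''(x*) = 32. Laplace's method gives
  I(n) ~ e^(−n φ(x*)) · sqrt(2π / (n · φ''(x*))) = sqrt(2π / (32n)) = sqrt(π/(16n)).
This is exact: substituting u = (x − 26)·sqrt(16n) gives I(n) = (1/sqrt(16n)) ∫_{−∞}^{∞} e^(−u^2) du = sqrt(π/(16n)).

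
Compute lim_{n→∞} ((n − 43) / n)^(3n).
lim = e^(−129)

Rewrite as (1 − 43/n)^(3n). By the standard limit (1 + x/n)^n → e^x, we have (1 − 43/n)^n → e^(−43), and raising to the 3rd power gives e^(−129).
More precisely, ln[(1 − 43/n)^(3n)] = 3n · ln(1 − 43/n) = 3n · (-43/n + O(1/n^2)) = -129 + O(1/n) → -129.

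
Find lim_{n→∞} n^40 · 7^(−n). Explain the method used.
lim = 0

Exponentials with base > 1 dominate every fixed polynomial: for any fixed c, n^c / 7^n → 0 as n → ∞ (e.g. by the ratio test, or by writing 7^n = e^(n ln 7) and noting e^(n ln 7) / n^c → ∞). Hence n^40 · 7^(−n) = n^40 / 7^n → 0.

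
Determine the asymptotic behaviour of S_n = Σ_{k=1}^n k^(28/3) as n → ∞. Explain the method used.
S_n ~ (3/31) · n^(31/3)

Integral comparison: Σ_{k=1}^n k^(28/3) = ∫_0^n x^(28/3) dx + O(n^(28/3)). The integral is n^(1 + 28/3) / (1 + 28/3) = n^((28+3)/3) / ((28+3)/3) = (3/31) · n^(31/3).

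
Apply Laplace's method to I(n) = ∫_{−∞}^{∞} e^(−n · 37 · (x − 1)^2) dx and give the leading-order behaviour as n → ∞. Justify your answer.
I(n) = sqrt(π/(37n))

Here φ(x) = 37 · (x − 1)^2 has its unique minimum at x* = 1 with φ(x*) = 0 and φ''(x*) = 74. Laplace's method gives
  I(n) ~ e^(−n φ(x*)) · sqrt(2π / (n · φ''(x*))) = sqrt(2π / (74n)) = sqrt(π/(37n)).
This is exact: substituting u = (x − 1)·sqrt(37n) gives I(n) = (1/sqrt(37n)) ∫_{−∞}^{∞} e^(−u^2) du = sqrt(π/(37n)).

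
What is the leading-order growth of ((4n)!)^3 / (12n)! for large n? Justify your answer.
((4n)!)^3/(12n)! ~ ((2π·4n)^(2/2) / sqrt(3)) · 3^(−3·4n)  →  0

Write N = 4n. Stirling: N! ~ sqrt(2π N)(N/e)^N and (3N)! ~ sqrt(2π·3N)·(3N/e)^(3N).
  (N!)^3/(3N)! ~ (2π N)^(3/2) (N/e)^(3N) / [sqrt(2π·3N) (3N/e)^(3N)]
     = (2π N)^(3/2) / sqrt(2π·3N) · (N/(3N))^(3N)
     = (2π N)^((3−1)/2) / sqrt(3) · 3^(−3N).
Since 3^3 > 1, the factor 3^(−3N) decays exponentially, so the ratio → 0. Substituting N = 4n gives the stated form.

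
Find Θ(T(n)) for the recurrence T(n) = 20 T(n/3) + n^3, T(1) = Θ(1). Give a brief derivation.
T(n) = Θ(n^3)

log_3 20 ≈ 2.727. f(n) = n^3 dominates n^(log_3 20) since 3 > 2.727, and the regularity condition a·f(n/b) = 20·(n/3)^3 = (20/27)·n^3 ≤ c·f(n) holds with c = 20/27 ≈ 0.741 < 1. So this is Case 3: T(n) = Θ(f(n)) = Θ(n^3).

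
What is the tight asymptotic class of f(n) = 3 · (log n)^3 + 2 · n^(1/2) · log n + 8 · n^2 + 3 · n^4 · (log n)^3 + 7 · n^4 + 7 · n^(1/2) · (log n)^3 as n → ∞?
f(n) ∈ Θ(n^4 · (log n)^3)

Compare the terms by growth order. For large n, n^a · (log n)^b dominates n^a' · (log n)^b' iff a > a', or (a = a' and b > b'). Ranking the 6 terms shows the dominant one is 3 · n^4 · (log n)^3. Hence f(n) ∈ Θ(n^4 · (log n)^3).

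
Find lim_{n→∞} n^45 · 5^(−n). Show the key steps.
lim = 0

Exponentials with base > 1 dominate every fixed polynomial: for any fixed c, n^c / 5^n → 0 as n → ∞ (e.g. by the ratio test, or by writing 5^n = e^(n ln 5) and noting e^(n ln 5) / n^c → ∞). Hence n^45 · 5^(−n) = n^45 / 5^n → 0.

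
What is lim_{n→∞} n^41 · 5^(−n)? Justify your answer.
lim = 0

Exponentials with base > 1 dominate every fixed polynomial: for any fixed c, n^c / 5^n → 0 as n → ∞ (e.g. by the ratio test, or by writing 5^n = e^(n ln 5) and noting e^(n ln 5) / n^c → ∞). Hence n^41 · 5^(−n) = n^41 / 5^n → 0.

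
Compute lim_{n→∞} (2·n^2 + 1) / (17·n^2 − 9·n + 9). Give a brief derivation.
lim = 2/17

For large n the leading n^2 terms dominate both numerator and denominator. Dividing top and bottom by n^2, every other term tends to 0, leaving 2/17.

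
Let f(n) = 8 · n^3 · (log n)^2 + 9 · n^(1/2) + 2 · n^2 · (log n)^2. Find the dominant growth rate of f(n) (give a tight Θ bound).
f(n) ∈ Θ(n^3 · (log n)^2)

Compare the terms by growth order. For large n, n^a · (log n)^b dominates n^a' · (log n)^b' iff a > a', or (a = a' and b > b'). Ranking the 3 terms shows the dominant one is 8 · n^3 · (log n)^2. Hence f(n) ∈ Θ(n^3 · (log n)^2).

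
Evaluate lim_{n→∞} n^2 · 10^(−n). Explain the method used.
lim = 0

Exponentials with base > 1 dominate every fixed polynomial: for any fixed c, n^c / 10^n → 0 as n → ∞ (e.g. by the ratio test, or by writing 10^n = e^(n ln 10) and noting e^(n ln 10) / n^c → ∞). Hence n^2 · 10^(−n) = n^2 / 10^n → 0.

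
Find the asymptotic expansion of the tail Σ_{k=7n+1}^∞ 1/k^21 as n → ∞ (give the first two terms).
Σ_{k>7n} 1/k^21 = 1/(20 · (7n)^20) − 1/(2 · (7n)^21) + O(1/(7n)^22)

Compare to the integral: ∫_{7n}^∞ x^(−21) dx = [−x^(−20)/20]_{7n}^∞ = 1/((21−1)·(7n)^20). The Euler-Maclaurin correction adds −f(7n)/2 = −1/(2·(7n)^21). Euler-Maclaurin then gives
  Σ_{k>7n} 1/k^21 = ∫_{7n}^∞ dx/x^21 − 1/(2·(7n)^21) + O(1/(7n)^22).
(Equivalently this is ζ(21) − Σ_{k≤7n} 1/k^21.)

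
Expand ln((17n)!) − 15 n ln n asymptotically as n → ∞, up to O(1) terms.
ln((17n)!) − 15 n ln n = 2 n ln n + 17(ln 17 − 1) n + (1/2) ln(2π·17n) + O(1/n)

Stirling: ln((17n)!) = 17n ln(17n) − 17n + (1/2) ln(2π·17n) + O(1/n).
Expand 17n ln(17n) = 17n (ln n + ln 17) = 17n ln n + 17n ln 17.
Subtract 15n ln n: leading term is (17 − 15) n ln n = 2 n ln n. The next term is 17n ln 17 − 17n = 17(ln 17 − 1) n. Then the (1/2) ln(2π·17n) correction.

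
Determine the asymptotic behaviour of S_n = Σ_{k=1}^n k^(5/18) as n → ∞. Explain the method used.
S_n ~ (18/23) · n^(23/18)

Integral comparison: Σ_{k=1}^n k^(5/18) = ∫_0^n x^(5/18) dx + O(n^(5/18)). The integral is n^(1 + 5/18) / (1 + 5/18) = n^((5+18)/18) / ((5+18)/18) = (18/23) · n^(23/18).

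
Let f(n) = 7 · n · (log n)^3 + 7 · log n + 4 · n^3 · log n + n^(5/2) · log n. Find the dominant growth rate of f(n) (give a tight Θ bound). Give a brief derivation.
f(n) ∈ Θ(n^3 · log n)

Compare the terms by growth order. For large n, n^a · (log n)^b dominates n^a' · (log n)^b' iff a > a', or (a = a' and b > b'). Ranking the 4 terms shows the dominant one is 4 · n^3 · log n. Hence f(n) ∈ Θ(n^3 · log n).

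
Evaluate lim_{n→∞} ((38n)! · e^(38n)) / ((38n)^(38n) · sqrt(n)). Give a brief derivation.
lim = sqrt(2π·38)

Stirling: (38n)! ~ sqrt(2π·38n) · (38n/e)^(38n). Hence
  (38n)! · e^(38n) / (38n)^(38n) ~ sqrt(2π·38n).
Dividing by sqrt(n): sqrt(2π·38n) / sqrt(n) = sqrt(2π·38) · n^((1−1)/2), so the limit is sqrt(2π·38).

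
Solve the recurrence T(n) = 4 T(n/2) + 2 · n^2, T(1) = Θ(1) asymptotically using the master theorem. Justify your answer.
T(n) = Θ(n^2 log n)

log_2 4 = 2, and f(n) = 2 · n^2 = Θ(n^(log_2 4)). This is Case 2 of the master theorem: T(n) = Θ(f(n) · log n) = Θ(n^2 log n).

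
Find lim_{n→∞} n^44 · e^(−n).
lim = 0

Exponentials with base > 1 dominate every fixed polynomial: for any fixed c, n^c / e^n → 0 as n → ∞ (e.g. by the ratio test, or since e^n grows faster than any power of n). Hence n^44 · e^(−n) = n^44 / e^n → 0.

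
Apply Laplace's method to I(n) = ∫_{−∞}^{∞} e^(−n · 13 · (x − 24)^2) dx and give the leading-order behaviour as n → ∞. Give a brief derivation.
I(n) = sqrt(π/(13n))

Here φ(x) = 13 · (x − 24)^2 has its unique minimum at x* = 24 with φ(x*) = 0 and φ''(x*) = 26. Laplace's method gives
  I(n) ~ e^(−n φ(x*)) · sqrt(2π / (n · φ''(x*))) = sqrt(2π / (26n)) = sqrt(π/(13n)).
This is exact: substituting u = (x − 24)·sqrt(13n) gives I(n) = (1/sqrt(13n)) ∫_{−∞}^{∞} e^(−u^2) du = sqrt(π/(13n)).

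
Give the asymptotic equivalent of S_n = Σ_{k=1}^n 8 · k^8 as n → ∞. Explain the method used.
S_n ~ 8 · n^9 / 9

By integral comparison (Euler-Maclaurin), Σ_{k=1}^n 8 · k^8 = 8 · ∫_0^n x^8 dx + O(n^8) = 8 · n^9/9 + O(n^8). (Equivalently, Faulhaber's formula gives the same leading term.)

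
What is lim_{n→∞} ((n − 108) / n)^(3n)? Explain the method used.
lim = e^(−324)

Rewrite as (1 − 108/n)^(3n). By the standard limit (1 + x/n)^n → e^x, we have (1 − 108/n)^n → e^(−108), and raising to the 3rd power gives e^(−324).
More precisely, ln[(1 − 108/n)^(3n)] = 3n · ln(1 − 108/n) = 3n · (-108/n + O(1/n^2)) = -324 + O(1/n) → -324.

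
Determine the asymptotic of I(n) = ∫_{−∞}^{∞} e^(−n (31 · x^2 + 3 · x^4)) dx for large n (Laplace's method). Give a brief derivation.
I(n) ~ sqrt(π/(31n))

φ(x) = 31 · x^2 + 3 · x^4 has its unique global minimum at x* = 0 (since φ'(x) = 62x + 12x^3 = 0 only at x = 0 for real x with both coefficients positive, and φ → ∞ as |x| → ∞). At x* = 0, φ(0) = 0 and φ''(0) = 62. Laplace's method then gives
  I(n) ~ sqrt(2π / (n · φ''(0))) · e^(−n φ(0)) = sqrt(2π / (62n)) = sqrt(π/(31n)).
The 3 · x^4 term contributes only at subleading order (an O(1/n) relative correction).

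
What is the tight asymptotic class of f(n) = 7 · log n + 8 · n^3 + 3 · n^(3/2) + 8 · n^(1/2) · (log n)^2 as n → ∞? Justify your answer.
f(n) ∈ Θ(n^3)

Compare the terms by growth order. For large n, n^a · (log n)^b dominates n^a' · (log n)^b' iff a > a', or (a = a' and b > b'). Ranking the 4 terms shows the dominant one is 8 · n^3. Hence f(n) ∈ Θ(n^3).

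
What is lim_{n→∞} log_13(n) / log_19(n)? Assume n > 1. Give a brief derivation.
lim = ln(19) / ln(13) = log_13(19)

Change of base: log_13(n) = ln n / ln 13 and log_19(n) = ln n / ln 19. The ratio is (ln n / ln 13) · (ln 19 / ln n) = ln 19 / ln 13, a constant independent of n. So the limit is ln 19 / ln 13 = log_13(19).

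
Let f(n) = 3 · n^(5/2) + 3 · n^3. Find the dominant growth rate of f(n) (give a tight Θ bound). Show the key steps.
f(n) ∈ Θ(n^3)

Compare the terms by growth order. For large n, n^a · (log n)^b dominates n^a' · (log n)^b' iff a > a', or (a = a' and b > b'). Ranking the 2 terms shows the dominant one is 3 · n^3. Hence f(n) ∈ Θ(n^3).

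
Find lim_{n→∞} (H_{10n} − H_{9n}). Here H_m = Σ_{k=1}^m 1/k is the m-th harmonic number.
lim = ln(10/9)

Euler-Maclaurin gives H_m = ln m + γ + 1/(2m) + O(1/m^2). The γ and O(1/m) terms cancel in the difference:
  H_{10n} − H_{9n} = ln(10n) − ln(9n) + O(1/n) = ln(10/9) + O(1/n).
Hence the limit is ln(10/9).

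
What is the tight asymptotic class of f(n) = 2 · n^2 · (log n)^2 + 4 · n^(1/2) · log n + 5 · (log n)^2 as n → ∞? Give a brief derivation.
f(n) ∈ Θ(n^2 · (log n)^2)

Compare the terms by growth order. For large n, n^a · (log n)^b dominates n^a' · (log n)^b' iff a > a', or (a = a' and b > b'). Ranking the 3 terms shows the dominant one is 2 · n^2 · (log n)^2. Hence f(n) ∈ Θ(n^2 · (log n)^2).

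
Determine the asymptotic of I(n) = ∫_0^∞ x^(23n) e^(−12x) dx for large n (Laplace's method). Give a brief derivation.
I(n) ~ (sqrt(2π·23n) / 12) · (23n/(12e))^(23n)

Write the integrand as exp(23n ln x − 12x) and set f(x) = 23n ln x − 12x. Then f'(x) = 23n/x − 12 = 0 at x* = 23n/12, and f''(x*) = −23n/x*^2 = −12^2/(23n). Laplace's method (interior maximum) gives
  I(n) ~ e^(f(x*)) · sqrt(2π / |f''(x*)|)
        = exp(23n ln(23n/12) − 23n) · sqrt(2π · 23n / 12^2)
        = (23n/12)^(23n) e^(−23n) · sqrt(2π·23n) / 12
        = (sqrt(2π·23n) / 12) · (23n/(12e))^(23n).
This matches Γ(23n+1)/12^(23n+1) with Stirling applied to Γ.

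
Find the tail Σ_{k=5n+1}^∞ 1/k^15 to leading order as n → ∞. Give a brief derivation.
Σ_{k>5n} 1/k^15 ~ 1/(14 · (5n)^14)

Compare to the integral: ∫_{5n}^∞ x^(−15) dx = [−x^(−14)/14]_{5n}^∞ = 1/((15−1)·(5n)^14). Euler-Maclaurin then gives
  Σ_{k>5n} 1/k^15 = ∫_{5n}^∞ dx/x^15 − 1/(2·(5n)^15) + O(1/(5n)^16).
(Equivalently this is ζ(15) − Σ_{k≤5n} 1/k^15.)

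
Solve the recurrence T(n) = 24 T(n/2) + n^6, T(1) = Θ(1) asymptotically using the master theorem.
T(n) = Θ(n^6)

log_2 24 ≈ 4.585. f(n) = n^6 dominates n^(log_2 24) since 6 > 4.585, and the regularity condition a·f(n/b) = 24·(n/2)^6 = (24/64)·n^6 ≤ c·f(n) holds with c = 24/64 ≈ 0.375 < 1. So this is Case 3: T(n) = Θ(f(n)) = Θ(n^6).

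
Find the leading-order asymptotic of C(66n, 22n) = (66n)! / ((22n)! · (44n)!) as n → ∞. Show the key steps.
C(66n, 22n) ~ (27/4)^(22n) · sqrt(3/(4π·22n))

Write N = 22n. Apply Stirling to each factorial:
  (3N)! ~ sqrt(2π·3N) · (3N/e)^(3N),
  N! ~ sqrt(2π N) · (N/e)^N,
  (2N)! ~ sqrt(2π·2N) · (2N/e)^(2N).
The exponential factors combine to (3N)^(3N) / (N^N · (2N)^(2N)) = 3^(3N)/2^(2N) = (3^3/2^2)^N = (27/4)^N.
The square-root prefactors combine to sqrt(2π·3N) / (sqrt(2π N)·sqrt(2π·2N)) = sqrt(3 / (2π·2·N)) = sqrt(3/(4π·22n)).
Substituting N = 22n: C(66n, 22n) ~ (27/4)^(22n) · sqrt(3/(4π·22n)).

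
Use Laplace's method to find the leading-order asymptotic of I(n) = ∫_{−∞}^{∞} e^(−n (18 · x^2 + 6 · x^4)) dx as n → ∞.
I(n) ~ sqrt(π/(18n))

φ(x) = 18 · x^2 + 6 · x^4 has its unique global minimum at x* = 0 (since φ'(x) = 36x + 24x^3 = 0 only at x = 0 for real x with both coefficients positive, and φ → ∞ as |x| → ∞). At x* = 0, φ(0) = 0 and φ''(0) = 36. Laplace's method then gives
  I(n) ~ sqrt(2π / (n · φ''(0))) · e^(−n φ(0)) = sqrt(2π / (36n)) = sqrt(π/(18n)).
The 6 · x^4 term contributes only at subleading order (an O(1/n) relative correction).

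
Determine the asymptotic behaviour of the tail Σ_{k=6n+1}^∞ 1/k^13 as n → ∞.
Σ_{k>6n} 1/k^13 ~ 1/(12 · (6n)^12)

Compare to the integral: ∫_{6n}^∞ x^(−13) dx = [−x^(−12)/12]_{6n}^∞ = 1/((13−1)·(6n)^12). Euler-Maclaurin then gives
  Σ_{k>6n} 1/k^13 = ∫_{6n}^∞ dx/x^13 − 1/(2·(6n)^13) + O(1/(6n)^14).
(Equivalently this is ζ(13) − Σ_{k≤6n} 1/k^13.)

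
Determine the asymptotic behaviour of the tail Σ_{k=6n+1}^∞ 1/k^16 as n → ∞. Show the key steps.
Σ_{k>6n} 1/k^16 ~ 1/(15 · (6n)^15)

Compare to the integral: ∫_{6n}^∞ x^(−16) dx = [−x^(−15)/15]_{6n}^∞ = 1/((16−1)·(6n)^15). Euler-Maclaurin then gives
  Σ_{k>6n} 1/k^16 = ∫_{6n}^∞ dx/x^16 − 1/(2·(6n)^16) + O(1/(6n)^17).
(Equivalently this is ζ(16) − Σ_{k≤6n} 1/k^16.)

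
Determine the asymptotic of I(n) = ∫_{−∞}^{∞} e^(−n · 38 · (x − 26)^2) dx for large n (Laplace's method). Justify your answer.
I(n) = sqrt(π/(38n))

Here φ(x) = 38 · (x − 26)^2 has its unique minimum at x* = 26 with φ(x*) = 0 and φ''(x*) = 76. Laplace's method gives
  I(n) ~ e^(−n φ(x*)) · sqrt(2π / (n · φ''(x*))) = sqrt(2π / (76n)) = sqrt(π/(38n)).
This is exact: substituting u = (x − 26)·sqrt(38n) gives I(n) = (1/sqrt(38n)) ∫_{−∞}^{∞} e^(−u^2) du = sqrt(π/(38n)).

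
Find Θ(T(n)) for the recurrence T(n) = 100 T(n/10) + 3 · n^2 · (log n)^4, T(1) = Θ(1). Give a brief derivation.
T(n) = Θ(n^2 · (log n)^5)

Here log_10 100 = 2 and f(n) = 3 · n^2 · (log n)^4 = Θ(n^(log_10 100) · (log n)^4). This is the extended Case 2 of the master theorem (f matches the critical exponent up to log factors), giving T(n) = Θ(n^(log_10 100) · (log n)^(4+1)) = Θ(n^2 · (log n)^5).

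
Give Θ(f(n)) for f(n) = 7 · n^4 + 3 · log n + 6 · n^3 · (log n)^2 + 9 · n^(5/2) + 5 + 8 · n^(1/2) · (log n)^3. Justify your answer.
f(n) ∈ Θ(n^4)

Compare the terms by growth order. For large n, n^a · (log n)^b dominates n^a' · (log n)^b' iff a > a', or (a = a' and b > b'). Ranking the 6 terms shows the dominant one is 7 · n^4. Hence f(n) ∈ Θ(n^4).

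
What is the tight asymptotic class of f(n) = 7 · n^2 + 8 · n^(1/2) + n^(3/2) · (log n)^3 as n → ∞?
f(n) ∈ Θ(n^2)

Compare the terms by growth order. For large n, n^a · (log n)^b dominates n^a' · (log n)^b' iff a > a', or (a = a' and b > b'). Ranking the 3 terms shows the dominant one is 7 · n^2. Hence f(n) ∈ Θ(n^2).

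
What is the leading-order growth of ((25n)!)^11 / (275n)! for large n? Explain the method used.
((25n)!)^11/(275n)! ~ ((2π·25n)^(10/2) / sqrt(11)) · 11^(−11·25n)  →  0

Write N = 25n. Stirling: N! ~ sqrt(2π N)(N/e)^N and (11N)! ~ sqrt(2π·11N)·(11N/e)^(11N).
  (N!)^11/(11N)! ~ (2π N)^(11/2) (N/e)^(11N) / [sqrt(2π·11N) (11N/e)^(11N)]
     = (2π N)^(11/2) / sqrt(2π·11N) · (N/(11N))^(11N)
     = (2π N)^((11−1)/2) / sqrt(11) · 11^(−11N).
Since 11^11 > 1, the factor 11^(−11N) decays exponentially, so the ratio → 0. Substituting N = 25n gives the stated form.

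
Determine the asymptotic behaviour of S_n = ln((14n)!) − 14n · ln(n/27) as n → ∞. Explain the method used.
S_n ~ 14n · (ln 378 − 1) + O(ln n)

Stirling: ln((14n)!) = 14n ln(14n) − 14n + O(ln n).
  S_n = 14n ln(14n) − 14n − 14n ln(n/27) + O(ln n)
      = 14n ln(14n) − 14n ln n + 14n ln 27 − 14n + O(ln n)
      = 14n ln 14 + 14n ln 27 − 14n + O(ln n)
      = 14n (ln 378 − 1) + O(ln n).
Numerically ln(378) − 1 ≈ 4.9349.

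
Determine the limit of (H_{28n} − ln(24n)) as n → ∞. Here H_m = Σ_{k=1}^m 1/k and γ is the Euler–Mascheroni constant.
lim = ln(7/6) + γ

By Euler-Maclaurin, H_m = ln m + γ + O(1/m). So
  H_{28n} − ln(24n) = ln(28n) + γ − ln(24n) + O(1/n)
                       = ln(28/24) + γ + O(1/n).
Hence the limit is ln(28/24) + γ (= ln(7/6)).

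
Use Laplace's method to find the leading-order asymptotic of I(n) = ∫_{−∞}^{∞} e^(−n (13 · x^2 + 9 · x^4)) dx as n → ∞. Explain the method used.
I(n) ~ sqrt(π/(13n))

φ(x) = 13 · x^2 + 9 · x^4 has its unique global minimum at x* = 0 (since φ'(x) = 26x + 36x^3 = 0 only at x = 0 for real x with both coefficients positive, and φ → ∞ as |x| → ∞). At x* = 0, φ(0) = 0 and φ''(0) = 26. Laplace's method then gives
  I(n) ~ sqrt(2π / (n · φ''(0))) · e^(−n φ(0)) = sqrt(2π / (26n)) = sqrt(π/(13n)).
The 9 · x^4 term contributes only at subleading order (an O(1/n) relative correction).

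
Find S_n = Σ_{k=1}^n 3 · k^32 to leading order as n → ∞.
S_n ~ n^33 / 11

By integral comparison (Euler-Maclaurin), Σ_{k=1}^n 3 · k^32 = 3 · ∫_0^n x^32 dx + O(n^32) = 3 · n^33/33 = n^33 / 11 + O(n^32). (Equivalently, Faulhaber's formula gives the same leading term.)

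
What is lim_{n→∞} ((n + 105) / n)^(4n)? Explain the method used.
lim = e^420

Rewrite as (1 + 105/n)^(4n). By the standard limit (1 + x/n)^n → e^x, we have (1 + 105/n)^n → e^105, and raising to the 4th power gives e^420.
More precisely, ln[(1 + 105/n)^(4n)] = 4n · ln(1 + 105/n) = 4n · (105/n + O(1/n^2)) = 420 + O(1/n) → 420.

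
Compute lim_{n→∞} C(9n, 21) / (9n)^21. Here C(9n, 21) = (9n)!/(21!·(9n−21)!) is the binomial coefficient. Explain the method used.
lim = 1/21! = 1/51090942171709440000

With N = 9n → ∞: C(N, 21) / N^21 = [N(N−1)…(N−20)] / (21! · N^21) = (1/21!) · 1 · (1 − 1/(9n)) · … · (1 − 20/(9n)). Each factor → 1 as N → ∞, so the limit is 1/21! = 1/51090942171709440000.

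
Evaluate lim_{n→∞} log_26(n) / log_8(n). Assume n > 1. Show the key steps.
lim = ln(8) / ln(26) = log_26(8)

Change of base: log_26(n) = ln n / ln 26 and log_8(n) = ln n / ln 8. The ratio is (ln n / ln 26) · (ln 8 / ln n) = ln 8 / ln 26, a constant independent of n. So the limit is ln 8 / ln 26 = log_26(8).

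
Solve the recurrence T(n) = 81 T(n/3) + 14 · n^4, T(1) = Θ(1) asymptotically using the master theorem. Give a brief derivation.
T(n) = Θ(n^4 log n)

log_3 81 = 4, and f(n) = 14 · n^4 = Θ(n^(log_3 81)). This is Case 2 of the master theorem: T(n) = Θ(f(n) · log n) = Θ(n^4 log n).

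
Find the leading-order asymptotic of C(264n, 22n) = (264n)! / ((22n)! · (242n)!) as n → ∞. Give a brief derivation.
C(264n, 22n) ~ (8916100448256/285311670611)^(22n) · sqrt(6/(11π·22n))

Write N = 22n. Apply Stirling to each factorial:
  (12N)! ~ sqrt(2π·12N) · (12N/e)^(12N),
  N! ~ sqrt(2π N) · (N/e)^N,
  (11N)! ~ sqrt(2π·11N) · (11N/e)^(11N).
The exponential factors combine to (12N)^(12N) / (N^N · (11N)^(11N)) = 12^(12N)/11^(11N) = (12^12/11^11)^N = (8916100448256/285311670611)^N.
The square-root prefactors combine to sqrt(2π·12N) / (sqrt(2π N)·sqrt(2π·11N)) = sqrt(12 / (2π·11·N)) = sqrt(6/(11π·22n)).
Substituting N = 22n: C(264n, 22n) ~ (8916100448256/285311670611)^(22n) · sqrt(6/(11π·22n)).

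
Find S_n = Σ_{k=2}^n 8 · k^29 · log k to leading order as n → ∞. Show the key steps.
S_n ~ 4 · n^30 log n / 15 − 2 · n^30 / 225

By integral comparison, S_n = ∫_1^n 8 · x^29 · log x dx + O(n^29 · log n). For the integral, ∫ x^29 log x dx = n^30 log n / 30 − n^30/900 (integration by parts). Hence S_n ~ 4 · n^30 log n / 15 − 2 · n^30 / 225.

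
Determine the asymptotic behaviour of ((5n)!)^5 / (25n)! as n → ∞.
((5n)!)^5/(25n)! ~ ((2π·5n)^(4/2) / sqrt(5)) · 5^(−5·5n)  →  0

Write N = 5n. Stirling: N! ~ sqrt(2π N)(N/e)^N and (5N)! ~ sqrt(2π·5N)·(5N/e)^(5N).
  (N!)^5/(5N)! ~ (2π N)^(5/2) (N/e)^(5N) / [sqrt(2π·5N) (5N/e)^(5N)]
     = (2π N)^(5/2) / sqrt(2π·5N) · (N/(5N))^(5N)
     = (2π N)^((5−1)/2) / sqrt(5) · 5^(−5N).
Since 5^5 > 1, the factor 5^(−5N) decays exponentially, so the ratio → 0. Substituting N = 5n gives the stated form.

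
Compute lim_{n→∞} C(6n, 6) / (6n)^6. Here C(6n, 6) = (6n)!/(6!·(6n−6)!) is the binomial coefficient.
lim = 1/6! = 1/720

With N = 6n → ∞: C(N, 6) / N^6 = [N(N−1)…(N−5)] / (6! · N^6) = (1/6!) · 1 · (1 − 1/(6n)) · … · (1 − 5/(6n)). Each factor → 1 as N → ∞, so the limit is 1/6! = 1/720.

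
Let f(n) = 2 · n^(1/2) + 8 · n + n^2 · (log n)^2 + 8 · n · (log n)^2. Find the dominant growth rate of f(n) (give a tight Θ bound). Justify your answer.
f(n) ∈ Θ(n^2 · (log n)^2)

Compare the terms by growth order. For large n, n^a · (log n)^b dominates n^a' · (log n)^b' iff a > a', or (a = a' and b > b'). Ranking the 4 terms shows the dominant one is n^2 · (log n)^2. Hence f(n) ∈ Θ(n^2 · (log n)^2).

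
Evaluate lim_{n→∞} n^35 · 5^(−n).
lim = 0

Exponentials with base > 1 dominate every fixed polynomial: for any fixed c, n^c / 5^n → 0 as n → ∞ (e.g. by the ratio test, or by writing 5^n = e^(n ln 5) and noting e^(n ln 5) / n^c → ∞). Hence n^35 · 5^(−n) = n^35 / 5^n → 0.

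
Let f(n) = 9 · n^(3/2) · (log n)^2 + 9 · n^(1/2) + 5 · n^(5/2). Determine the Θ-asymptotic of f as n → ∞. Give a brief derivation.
f(n) ∈ Θ(n^(5/2))

Compare the terms by growth order. For large n, n^a · (log n)^b dominates n^a' · (log n)^b' iff a > a', or (a = a' and b > b'). Ranking the 3 terms shows the dominant one is 5 · n^(5/2). Hence f(n) ∈ Θ(n^(5/2)).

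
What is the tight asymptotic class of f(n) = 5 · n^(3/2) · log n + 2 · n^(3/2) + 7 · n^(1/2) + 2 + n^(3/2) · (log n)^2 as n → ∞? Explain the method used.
f(n) ∈ Θ(n^(3/2) · (log n)^2)

Compare the terms by growth order. For large n, n^a · (log n)^b dominates n^a' · (log n)^b' iff a > a', or (a = a' and b > b'). Ranking the 5 terms shows the dominant one is n^(3/2) · (log n)^2. Hence f(n) ∈ Θ(n^(3/2) · (log n)^2).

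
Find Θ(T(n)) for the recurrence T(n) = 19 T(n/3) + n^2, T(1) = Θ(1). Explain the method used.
T(n) = Θ(n^(log_3 19))

Master theorem: compare f(n) = n^2 to n^(log_3 19) where log_3 19 ≈ 2.680. Since 2 < log_3 19, we have f(n) = O(n^(log_3 19 − ε)) for some ε > 0 — Case 1. Hence T(n) = Θ(n^(log_3 19)).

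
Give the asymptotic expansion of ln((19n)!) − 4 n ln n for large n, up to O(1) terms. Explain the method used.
ln((19n)!) − 4 n ln n = 15 n ln n + 19(ln 19 − 1) n + (1/2) ln(2π·19n) + O(1/n)

Stirling: ln((19n)!) = 19n ln(19n) − 19n + (1/2) ln(2π·19n) + O(1/n).
Expand 19n ln(19n) = 19n (ln n + ln 19) = 19n ln n + 19n ln 19.
Subtract 4n ln n: leading term is (19 − 4) n ln n = 15 n ln n. The next term is 19n ln 19 − 19n = 19(ln 19 − 1) n. Then the (1/2) ln(2π·19n) correction.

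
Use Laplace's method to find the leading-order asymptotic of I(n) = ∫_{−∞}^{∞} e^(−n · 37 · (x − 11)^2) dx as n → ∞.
I(n) = sqrt(π/(37n))

Here φ(x) = 37 · (x − 11)^2 has its unique minimum at x* = 11 with φ(x*) = 0 and φ''(x*) = 74. Laplace's method gives
  I(n) ~ e^(−n φ(x*)) · sqrt(2π / (n · φ''(x*))) = sqrt(2π / (74n)) = sqrt(π/(37n)).
This is exact: substituting u = (x − 11)·sqrt(37n) gives I(n) = (1/sqrt(37n)) ∫_{−∞}^{∞} e^(−u^2) du = sqrt(π/(37n)).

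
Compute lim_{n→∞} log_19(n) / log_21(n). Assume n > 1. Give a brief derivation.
lim = ln(21) / ln(19) = log_19(21)

Change of base: log_19(n) = ln n / ln 19 and log_21(n) = ln n / ln 21. The ratio is (ln n / ln 19) · (ln 21 / ln n) = ln 21 / ln 19, a constant independent of n. So the limit is ln 21 / ln 19 = log_19(21).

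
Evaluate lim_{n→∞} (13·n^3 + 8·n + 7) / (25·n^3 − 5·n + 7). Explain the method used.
lim = 13/25

For large n the leading n^3 terms dominate both numerator and denominator. Dividing top and bottom by n^3, every other term tends to 0, leaving 13/25.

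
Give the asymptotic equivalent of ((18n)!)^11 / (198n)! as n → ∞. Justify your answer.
((18n)!)^11/(198n)! ~ ((2π·18n)^(10/2) / sqrt(11)) · 11^(−11·18n)  →  0

Write N = 18n. Stirling: N! ~ sqrt(2π N)(N/e)^N and (11N)! ~ sqrt(2π·11N)·(11N/e)^(11N).
  (N!)^11/(11N)! ~ (2π N)^(11/2) (N/e)^(11N) / [sqrt(2π·11N) (11N/e)^(11N)]
     = (2π N)^(11/2) / sqrt(2π·11N) · (N/(11N))^(11N)
     = (2π N)^((11−1)/2) / sqrt(11) · 11^(−11N).
Since 11^11 > 1, the factor 11^(−11N) decays exponentially, so the ratio → 0. Substituting N = 18n gives the stated form.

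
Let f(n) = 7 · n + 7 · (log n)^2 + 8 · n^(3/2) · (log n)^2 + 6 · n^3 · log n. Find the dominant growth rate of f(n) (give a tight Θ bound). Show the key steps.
f(n) ∈ Θ(n^3 · log n)

Compare the terms by growth order. For large n, n^a · (log n)^b dominates n^a' · (log n)^b' iff a > a', or (a = a' and b > b'). Ranking the 4 terms shows the dominant one is 6 · n^3 · log n. Hence f(n) ∈ Θ(n^3 · log n).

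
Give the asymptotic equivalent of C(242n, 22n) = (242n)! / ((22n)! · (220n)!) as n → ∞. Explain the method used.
C(242n, 22n) ~ (285311670611/10000000000)^(22n) · sqrt(11/(20π·22n))

Write N = 22n. Apply Stirling to each factorial:
  (11N)! ~ sqrt(2π·11N) · (11N/e)^(11N),
  N! ~ sqrt(2π N) · (N/e)^N,
  (10N)! ~ sqrt(2π·10N) · (10N/e)^(10N).
The exponential factors combine to (11N)^(11N) / (N^N · (10N)^(10N)) = 11^(11N)/10^(10N) = (11^11/10^10)^N = (285311670611/10000000000)^N.
The square-root prefactors combine to sqrt(2π·11N) / (sqrt(2π N)·sqrt(2π·10N)) = sqrt(11 / (2π·10·N)) = sqrt(11/(20π·22n)).
Substituting N = 22n: C(242n, 22n) ~ (285311670611/10000000000)^(22n) · sqrt(11/(20π·22n)).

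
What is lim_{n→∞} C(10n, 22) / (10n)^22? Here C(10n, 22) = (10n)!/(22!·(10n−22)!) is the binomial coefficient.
lim = 1/22! = 1/1124000727777607680000

With N = 10n → ∞: C(N, 22) / N^22 = [N(N−1)…(N−21)] / (22! · N^22) = (1/22!) · 1 · (1 − 1/(10n)) · … · (1 − 21/(10n)). Each factor → 1 as N → ∞, so the limit is 1/22! = 1/1124000727777607680000.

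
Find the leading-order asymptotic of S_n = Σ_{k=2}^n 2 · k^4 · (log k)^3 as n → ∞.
S_n ~ 2 · n^5 · (log n)^3 / 5

By integral comparison, S_n = ∫_1^n 2 · x^4 · (log x)^3 dx + O(n^4 · (log n)^3). For the integral, the leading term of ∫_1^n x^4 (log x)^3 dx is n^5/5 · (log n)^3 (by repeated integration by parts; each step lowers the log-exponent and produces a relatively O(1/log n) correction). Hence S_n ~ 2 · n^5 · (log n)^3 / 5.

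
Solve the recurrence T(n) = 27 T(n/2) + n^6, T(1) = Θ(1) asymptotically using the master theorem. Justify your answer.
T(n) = Θ(n^6)

log_2 27 ≈ 4.755. f(n) = n^6 dominates n^(log_2 27) since 6 > 4.755, and the regularity condition a·f(n/b) = 27·(n/2)^6 = (27/64)·n^6 ≤ c·f(n) holds with c = 27/64 ≈ 0.422 < 1. So this is Case 3: T(n) = Θ(f(n)) = Θ(n^6).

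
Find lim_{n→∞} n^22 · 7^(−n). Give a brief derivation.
lim = 0

Exponentials with base > 1 dominate every fixed polynomial: for any fixed c, n^c / 7^n → 0 as n → ∞ (e.g. by the ratio test, or by writing 7^n = e^(n ln 7) and noting e^(n ln 7) / n^c → ∞). Hence n^22 · 7^(−n) = n^22 / 7^n → 0.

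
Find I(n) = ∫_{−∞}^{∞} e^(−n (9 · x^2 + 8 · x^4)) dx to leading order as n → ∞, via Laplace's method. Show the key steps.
I(n) ~ sqrt(π/(9n))

φ(x) = 9 · x^2 + 8 · x^4 has its unique global minimum at x* = 0 (since φ'(x) = 18x + 32x^3 = 0 only at x = 0 for real x with both coefficients positive, and φ → ∞ as |x| → ∞). At x* = 0, φ(0) = 0 and φ''(0) = 18. Laplace's method then gives
  I(n) ~ sqrt(2π / (n · φ''(0))) · e^(−n φ(0)) = sqrt(2π / (18n)) = sqrt(π/(9n)).
The 8 · x^4 term contributes only at subleading order (an O(1/n) relative correction).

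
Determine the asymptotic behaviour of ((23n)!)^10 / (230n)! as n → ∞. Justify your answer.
((23n)!)^10/(230n)! ~ ((2π·23n)^(9/2) / sqrt(10)) · 10^(−10·23n)  →  0

Write N = 23n. Stirling: N! ~ sqrt(2π N)(N/e)^N and (10N)! ~ sqrt(2π·10N)·(10N/e)^(10N).
  (N!)^10/(10N)! ~ (2π N)^(10/2) (N/e)^(10N) / [sqrt(2π·10N) (10N/e)^(10N)]
     = (2π N)^(10/2) / sqrt(2π·10N) · (N/(10N))^(10N)
     = (2π N)^((10−1)/2) / sqrt(10) · 10^(−10N).
Since 10^10 > 1, the factor 10^(−10N) decays exponentially, so the ratio → 0. Substituting N = 23n gives the stated form.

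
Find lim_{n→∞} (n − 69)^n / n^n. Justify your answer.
lim = e^(−69)

Rewrite as (1 − 69/n)^(n). By the standard limit (1 + x/n)^n → e^x, we have (1 − 69/n)^n → e^(−69), and raising to the 1st power gives e^(−69).
More precisely, ln[(1 − 69/n)^(n)] = n · ln(1 − 69/n) = n · (-69/n + O(1/n^2)) = -69 + O(1/n) → -69.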